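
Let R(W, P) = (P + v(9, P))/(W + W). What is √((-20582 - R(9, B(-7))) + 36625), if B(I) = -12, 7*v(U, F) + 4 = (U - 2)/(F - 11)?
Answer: √14971275690/966 ≈ 126.66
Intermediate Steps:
v(U, F) = -4/7 + (-2 + U)/(7*(-11 + F)) (v(U, F) = -4/7 + ((U - 2)/(F - 11))/7 = -4/7 + ((-2 + U)/(-11 + F))/7 = -4/7 + (-2 + U)/(7*(-11 + F)))
R(W, P) = (P + (51 - 4*P)/(7*(-11 + P)))/(2*W) (R(W, P) = (P + (42 + 9 - 4*P)/(7*(-11 + P)))/(W + W) = (P + (51 - 4*P)/(7*(-11 + P)))/((2*W)) = (P + (51 - 4*P)/(7*(-11 + P)))*(1/(2*W)) = (P + (51 - 4*P)/(7*(-11 + P)))/(2*W))
√((-20582 - R(9, B(-7))) + 36625) = √((-20582 - (51 - 81*(-12) + 7*(-12)²)/(14*9*(-11 - 12))) + 36625) = √((-20582 - (51 + 972 + 7*144)/(14*9*(-23))) + 36625) = √((-20582 - (-1)*(51 + 972 + 1008)/(14*9*23)) + 36625) = √((-20582 - (-1)*2031/(14*9*23)) + 36625) = √((-20582 - 1*(-677/966)) + 36625) = √((-20582 + 677/966) + 36625) = √(-19881535/966 + 36625) = √(15498215/966) = √14971275690/966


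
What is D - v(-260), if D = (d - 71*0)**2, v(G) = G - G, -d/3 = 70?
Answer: 44100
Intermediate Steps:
d = -210 (d = -3*70 = -210)
v(G) = 0
D = 44100 (D = (-210 - 71*0)**2 = (-210 + 0)**2 = (-210)**2 = 44100)
D - v(-260) = 44100 - 1*0 = 44100 + 0 = 44100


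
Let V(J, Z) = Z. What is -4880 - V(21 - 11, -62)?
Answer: -4818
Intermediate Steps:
-4880 - V(21 - 11, -62) = -4880 - 1*(-62) = -4880 + 62 = -4818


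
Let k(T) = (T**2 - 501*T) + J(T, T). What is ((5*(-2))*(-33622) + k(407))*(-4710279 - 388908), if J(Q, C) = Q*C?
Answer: -2364039184257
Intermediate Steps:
J(Q, C) = C*Q
k(T) = -501*T + 2*T**2 (k(T) = (T**2 - 501*T) + T*T = (T**2 - 501*T) + T**2 = -501*T + 2*T**2)
((5*(-2))*(-33622) + k(407))*(-4710279 - 388908) = ((5*(-2))*(-33622) + 407*(-501 + 2*407))*(-4710279 - 388908) = (-10*(-33622) + 407*(-501 + 814))*(-5099187) = (336220 + 407*313)*(-5099187) = (336220 + 127391)*(-5099187) = 463611*(-5099187) = -2364039184257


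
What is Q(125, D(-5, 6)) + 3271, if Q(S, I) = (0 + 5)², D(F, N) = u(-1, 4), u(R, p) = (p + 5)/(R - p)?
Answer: 3296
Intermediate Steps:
u(R, p) = (5 + p)/(R - p)
D(F, N) = -9/5 (D(F, N) = (5 + 4)/(-1 - 1*4) = 9/(-1 - 4) = 9/(-5) = -⅕*9 = -9/5)
Q(S, I) = 25 (Q(S, I) = 5² = 25)
Q(125, D(-5, 6)) + 3271 = 25 + 3271 = 3296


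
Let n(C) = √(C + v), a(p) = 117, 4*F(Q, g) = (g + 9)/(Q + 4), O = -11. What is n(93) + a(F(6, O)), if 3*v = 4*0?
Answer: 117 + √93 ≈ 126.64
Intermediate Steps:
v = 0 (v = (4*0)/3 = (⅓)*0 = 0)
F(Q, g) = (9 + g)/(4*(4 + Q)) (F(Q, g) = ((g + 9)/(Q + 4))/4 = ((9 + g)/(4 + Q))/4 = (9 + g)/(4*(4 + Q)))
n(C) = √C (n(C) = √(C + 0) = √C)
n(93) + a(F(6, O)) = √93 + 117 = 117 + √93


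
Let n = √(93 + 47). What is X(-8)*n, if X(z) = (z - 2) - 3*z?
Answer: 28*√35 ≈ 165.65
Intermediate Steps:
X(z) = -2 - 2*z (X(z) = (-2 + z) - 3*z = -2 - 2*z)
n = 2*√35 (n = √140 = 2*√35 ≈ 11.832)
X(-8)*n = (-2 - 2*(-8))*(2*√35) = (-2 + 16)*(2*√35) = 14*(2*√35) = 28*√35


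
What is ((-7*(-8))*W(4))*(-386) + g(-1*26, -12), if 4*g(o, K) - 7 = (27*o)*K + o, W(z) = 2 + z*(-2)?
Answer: 527189/4 ≈ 1.3180e+5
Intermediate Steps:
W(z) = 2 - 2*z
g(o, K) = 7/4 + o/4 + 27*K*o/4 (g(o, K) = 7/4 + ((27*o)*K + o)/4 = 7/4 + (27*K*o + o)/4 = 7/4 + (o + 27*K*o)/4 = 7/4 + (o/4 + 27*K*o/4) = 7/4 + o/4 + 27*K*o/4)
((-7*(-8))*W(4))*(-386) + g(-1*26, -12) = ((-7*(-8))*(2 - 2*4))*(-386) + (7/4 + (-1*26)/4 + (27/4)*(-12)*(-1*26)) = (56*(2 - 8))*(-386) + (7/4 + (1/4)*(-26) + (27/4)*(-12)*(-26)) = (56*(-6))*(-386) + (7/4 - 13/2 + 2106) = -336*(-386) + 8405/4 = 129696 + 8405/4 = 527189/4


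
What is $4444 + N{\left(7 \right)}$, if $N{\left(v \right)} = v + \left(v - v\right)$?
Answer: $4451$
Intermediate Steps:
$N{\left(v \right)} = v$ ($N{\left(v \right)} = v + 0 = v$)
$4444 + N{\left(7 \right)} = 4444 + 7 = 4451$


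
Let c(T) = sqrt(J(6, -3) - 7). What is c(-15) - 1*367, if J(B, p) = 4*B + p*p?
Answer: -367 + sqrt(26) ≈ -361.90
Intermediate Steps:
J(B, p) = p**2 + 4*B (J(B, p) = 4*B + p**2 = p**2 + 4*B)
c(T) = sqrt(26) (c(T) = sqrt(((-3)**2 + 4*6) - 7) = sqrt((9 + 24) - 7) = sqrt(33 - 7) = sqrt(26))
c(-15) - 1*367 = sqrt(26) - 1*367 = sqrt(26) - 367 = -367 + sqrt(26)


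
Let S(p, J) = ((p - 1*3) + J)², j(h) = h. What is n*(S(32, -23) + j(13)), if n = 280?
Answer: 13720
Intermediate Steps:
S(p, J) = (-3 + J + p)² (S(p, J) = ((p - 3) + J)² = ((-3 + p) + J)² = (-3 + J + p)²)
n*(S(32, -23) + j(13)) = 280*((-3 - 23 + 32)² + 13) = 280*(6² + 13) = 280*(36 + 13) = 280*49 = 13720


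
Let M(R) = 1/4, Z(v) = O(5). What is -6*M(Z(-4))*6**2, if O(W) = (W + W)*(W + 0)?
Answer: -54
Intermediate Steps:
O(W) = 2*W**2 (O(W) = (2*W)*W = 2*W**2)
Z(v) = 50 (Z(v) = 2*5**2 = 2*25 = 50)
M(R) = 1/4 (M(R) = 1*(1/4) = 1/4)
-6*M(Z(-4))*6**2 = -6*1/4*6**2 = -3/2*36 = -54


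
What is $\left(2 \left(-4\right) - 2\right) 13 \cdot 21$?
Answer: $-2730$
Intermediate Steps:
$\left(2 \left(-4\right) - 2\right) 13 \cdot 21 = \left(-8 - 2\right) 13 \cdot 21 = \left(-10\right) 13 \cdot 21 = \left(-130\right) 21 = -2730$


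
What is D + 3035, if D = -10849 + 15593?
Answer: 7779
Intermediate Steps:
D = 4744
D + 3035 = 4744 + 3035 = 7779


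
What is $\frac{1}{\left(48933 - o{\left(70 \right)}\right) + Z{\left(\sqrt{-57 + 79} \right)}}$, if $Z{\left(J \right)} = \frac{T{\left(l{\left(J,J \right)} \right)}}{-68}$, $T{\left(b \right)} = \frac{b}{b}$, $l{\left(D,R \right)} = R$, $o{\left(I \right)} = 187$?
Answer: $\frac{68}{3314727} \approx 2.0515 \cdot 10^{-5}$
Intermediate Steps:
$T{\left(b \right)} = 1$
$Z{\left(J \right)} = - \frac{1}{68}$ ($Z{\left(J \right)} = 1 \frac{1}{-68} = 1 \left(- \frac{1}{68}\right) = - \frac{1}{68}$)
$\frac{1}{\left(48933 - o{\left(70 \right)}\right) + Z{\left(\sqrt{-57 + 79} \right)}} = \frac{1}{\left(48933 - 187\right) - \frac{1}{68}} = \frac{1}{48746 - \frac{1}{68}} = \frac{1}{\frac{3314727}{68}} = \frac{68}{3314727}$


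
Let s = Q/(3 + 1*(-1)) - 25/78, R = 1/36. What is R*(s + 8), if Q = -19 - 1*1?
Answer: -181/2808 ≈ -0.064459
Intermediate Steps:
Q = -20 (Q = -19 - 1 = -20)
R = 1/36 ≈ 0.027778
s = -805/78 (s = -20/(3 + 1*(-1)) - 25/78 = -20/(3 - 1) - 25*1/78 = -20/2 - 25/78 = -20*½ - 25/78 = -10 - 25/78 = -805/78 ≈ -10.321)
R*(s + 8) = (-805/78 + 8)/36 = (1/36)*(-181/78) = -181/2808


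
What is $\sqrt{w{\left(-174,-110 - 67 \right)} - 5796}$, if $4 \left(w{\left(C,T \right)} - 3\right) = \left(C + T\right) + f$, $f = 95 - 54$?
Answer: $\frac{i \sqrt{23482}}{2} \approx 76.619 i$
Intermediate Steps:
$f = 41$
$w{\left(C,T \right)} = \frac{53}{4} + \frac{C}{4} + \frac{T}{4}$ ($w{\left(C,T \right)} = 3 + \frac{\left(C + T\right) + 41}{4} = 3 + \frac{41 + C + T}{4} = 3 + \left(\frac{41}{4} + \frac{C}{4} + \frac{T}{4}\right) = \frac{53}{4} + \frac{C}{4} + \frac{T}{4}$)
$\sqrt{w{\left(-174,-110 - 67 \right)} - 5796} = \sqrt{\left(\frac{53}{4} + \frac{1}{4} \left(-174\right) + \frac{-110 - 67}{4}\right) - 5796} = \sqrt{\left(\frac{53}{4} - \frac{87}{2} + \frac{-110 - 67}{4}\right) - 5796} = \sqrt{\left(\frac{53}{4} - \frac{87}{2} + \frac{1}{4} \left(-177\right)\right) - 5796} = \sqrt{\left(\frac{53}{4} - \frac{87}{2} - \frac{177}{4}\right) - 5796} = \sqrt{- \frac{149}{2} - 5796} = \sqrt{- \frac{11741}{2}} = \frac{i \sqrt{23482}}{2}$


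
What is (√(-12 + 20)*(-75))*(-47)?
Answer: 7050*√2 ≈ 9970.2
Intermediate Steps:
(√(-12 + 20)*(-75))*(-47) = (√8*(-75))*(-47) = ((2*√2)*(-75))*(-47) = -150*√2*(-47) = 7050*√2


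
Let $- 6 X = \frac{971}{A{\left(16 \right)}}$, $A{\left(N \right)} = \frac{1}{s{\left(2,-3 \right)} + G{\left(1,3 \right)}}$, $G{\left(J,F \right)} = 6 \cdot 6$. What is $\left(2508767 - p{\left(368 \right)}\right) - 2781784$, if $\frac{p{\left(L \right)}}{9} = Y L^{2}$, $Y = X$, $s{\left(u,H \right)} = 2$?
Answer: $7495039111$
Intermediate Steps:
$G{\left(J,F \right)} = 36$
$A{\left(N \right)} = \frac{1}{38}$ ($A{\left(N \right)} = \frac{1}{2 + 36} = \frac{1}{38}$)
$X = - \frac{18449}{3}$ ($X = - \frac{971 \frac{1}{\frac{1}{38}}}{6} = - \frac{971 \cdot 38}{6} = \left(- \frac{1}{6}\right) 36898 = - \frac{18449}{3} \approx -6149.7$)
$Y = - \frac{18449}{3} \approx -6149.7$
$p{\left(L \right)} = - 55347 L^{2}$ ($p{\left(L \right)} = 9 \left(- \frac{18449 L^{2}}{3}\right) = - 55347 L^{2}$)
$\left(2508767 - p{\left(368 \right)}\right) - 2781784 = \left(2508767 - - 55347 \cdot 368^{2}\right) - 2781784 = \left(2508767 - \left(-55347\right) 135424\right) - 2781784 = \left(2508767 - -7495312128\right) - 2781784 = \left(2508767 + 7495312128\right) - 2781784 = 7497820895 - 2781784 = 7495039111$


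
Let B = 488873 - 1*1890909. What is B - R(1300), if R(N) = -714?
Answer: -1401322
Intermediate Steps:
B = -1402036 (B = 488873 - 1890909 = -1402036)
B - R(1300) = -1402036 - 1*(-714) = -1402036 + 714 = -1401322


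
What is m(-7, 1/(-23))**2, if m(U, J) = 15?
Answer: 225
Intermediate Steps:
m(-7, 1/(-23))**2 = 15**2 = 225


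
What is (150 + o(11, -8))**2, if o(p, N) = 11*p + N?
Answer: 69169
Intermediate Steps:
o(p, N) = N + 11*p
(150 + o(11, -8))**2 = (150 + (-8 + 11*11))**2 = (150 + (-8 + 121))**2 = (150 + 113)**2 = 263**2 = 69169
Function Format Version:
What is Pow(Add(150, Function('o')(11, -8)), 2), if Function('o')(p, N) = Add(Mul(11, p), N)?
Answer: 69169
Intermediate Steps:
Function('o')(p, N) = Add(N, Mul(11, p))
Pow(Add(150, Function('o')(11, -8)), 2) = Pow(Add(150, Add(-8, Mul(11, 11))), 2) = Pow(Add(150, Add(-8, 121)), 2) = Pow(Add(150, 113), 2) = Pow(263, 2) = 69169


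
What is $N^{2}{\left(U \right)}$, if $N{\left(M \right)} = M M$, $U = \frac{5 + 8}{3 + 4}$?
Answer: $\frac{28561}{2401} \approx 11.895$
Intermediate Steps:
$U = \frac{13}{7} \approx 1.8571$
$N{\left(M \right)} = M^{2}$
$N^{2}{\left(U \right)} = \left(\left(\frac{13}{7}\right)^{2}\right)^{2} = \left(\frac{169}{49}\right)^{2} = \frac{28561}{2401}$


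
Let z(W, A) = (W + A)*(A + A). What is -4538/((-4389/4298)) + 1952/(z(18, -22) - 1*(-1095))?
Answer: 3542651876/796917 ≈ 4445.4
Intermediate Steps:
z(W, A) = 2*A*(A + W) (z(W, A) = (A + W)*(2*A) = 2*A*(A + W))
-4538/((-4389/4298)) + 1952/(z(18, -22) - 1*(-1095)) = -4538/((-4389/4298)) + 1952/(2*(-22)*(-22 + 18) - 1*(-1095)) = -4538/((-4389*1/4298)) + 1952/(2*(-22)*(-4) + 1095) = -4538/(-627/614) + 1952/(176 + 1095) = -4538*(-614/627) + 1952/1271 = 2786332/627 + 1952*(1/1271) = 2786332/627 + 1952/1271 = 3542651876/796917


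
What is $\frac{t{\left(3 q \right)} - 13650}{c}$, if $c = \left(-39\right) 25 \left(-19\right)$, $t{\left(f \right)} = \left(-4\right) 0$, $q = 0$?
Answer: $- \frac{14}{19} \approx -0.73684$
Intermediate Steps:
$t{\left(f \right)} = 0$
$c = 18525$ ($c = \left(-975\right) \left(-19\right) = 18525$)
$\frac{t{\left(3 q \right)} - 13650}{c} = \frac{0 - 13650}{18525} = \left(0 - 13650\right) \frac{1}{18525} = \left(-13650\right) \frac{1}{18525} = - \frac{14}{19}$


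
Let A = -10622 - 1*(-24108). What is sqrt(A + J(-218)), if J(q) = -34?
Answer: 2*sqrt(3363) ≈ 115.98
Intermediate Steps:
A = 13486 (A = -10622 + 24108 = 13486)
sqrt(A + J(-218)) = sqrt(13486 - 34) = sqrt(13452) = 2*sqrt(3363)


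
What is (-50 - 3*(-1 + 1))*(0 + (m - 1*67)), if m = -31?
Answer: 4900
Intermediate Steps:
(-50 - 3*(-1 + 1))*(0 + (m - 1*67)) = (-50 - 3*(-1 + 1))*(0 + (-31 - 1*67)) = (-50 - 3*0)*(0 + (-31 - 67)) = (-50 - 1*0)*(0 - 98) = (-50 + 0)*(-98) = -50*(-98) = 4900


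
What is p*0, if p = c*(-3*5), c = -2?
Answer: 0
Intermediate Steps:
p = 30 (p = -(-6)*5 = -2*(-15) = 30)
p*0 = 30*0 = 0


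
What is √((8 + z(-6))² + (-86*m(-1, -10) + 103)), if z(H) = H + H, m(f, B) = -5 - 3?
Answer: √807 ≈ 28.408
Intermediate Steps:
m(f, B) = -8
z(H) = 2*H
√((8 + z(-6))² + (-86*m(-1, -10) + 103)) = √((8 + 2*(-6))² + (-86*(-8) + 103)) = √((8 - 12)² + (688 + 103)) = √((-4)² + 791) = √(16 + 791) = √807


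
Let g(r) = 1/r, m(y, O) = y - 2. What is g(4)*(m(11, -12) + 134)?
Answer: 143/4 ≈ 35.750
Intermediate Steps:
m(y, O) = -2 + y
g(4)*(m(11, -12) + 134) = ((-2 + 11) + 134)/4 = (9 + 134)/4 = (¼)*143 = 143/4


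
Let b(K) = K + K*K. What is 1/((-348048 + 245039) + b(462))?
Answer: 1/110897 ≈ 9.0174e-6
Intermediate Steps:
b(K) = K + K**2
1/((-348048 + 245039) + b(462)) = 1/((-348048 + 245039) + 462*(1 + 462)) = 1/(-103009 + 462*463) = 1/(-103009 + 213906) = 1/110897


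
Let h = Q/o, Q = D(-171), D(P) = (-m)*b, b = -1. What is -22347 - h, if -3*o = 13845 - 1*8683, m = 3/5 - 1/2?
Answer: -1153552137/51620 ≈ -22347.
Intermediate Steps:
m = ⅒ (m = 3*(⅕) - 1*½ = ⅗ - ½ = ⅒ ≈ 0.10000)
D(P) = ⅒ (D(P) = -1*⅒*(-1) = -⅒*(-1) = ⅒)
Q = ⅒ ≈ 0.10000
o = -5162/3 (o = -(13845 - 1*8683)/3 = -(13845 - 8683)/3 = -⅓*5162 = -5162/3 ≈ -1720.7)
h = -3/51620 (h = 1/(10*(-5162/3)) = (⅒)*(-3/5162) = -3/51620 ≈ -5.8117e-5)
-22347 - h = -22347 - 1*(-3/51620) = -22347 + 3/51620 = -1153552137/51620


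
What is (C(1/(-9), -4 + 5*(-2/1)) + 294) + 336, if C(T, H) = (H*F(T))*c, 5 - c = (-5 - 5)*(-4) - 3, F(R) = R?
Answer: 5222/9 ≈ 580.22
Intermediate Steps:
c = -32 (c = 5 - ((-5 - 5)*(-4) - 3) = 5 - (-10*(-4) - 3) = 5 - (40 - 3) = 5 - 1*37 = 5 - 37 = -32)
C(T, H) = -32*H*T (C(T, H) = (H*T)*(-32) = -32*H*T)
(C(1/(-9), -4 + 5*(-2/1)) + 294) + 336 = (-32*(-4 + 5*(-2/1))/(-9) + 294) + 336 = (-32*(-4 + 5*(-2*1))*(-1/9) + 294) + 336 = (-32*(-4 + 5*(-2))*(-1/9) + 294) + 336 = (-32*(-4 - 10)*(-1/9) + 294) + 336 = (-32*(-14)*(-1/9) + 294) + 336 = (-448/9 + 294) + 336 = 2198/9 + 336 = 5222/9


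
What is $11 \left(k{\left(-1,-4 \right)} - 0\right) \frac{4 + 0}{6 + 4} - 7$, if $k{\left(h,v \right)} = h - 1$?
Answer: $- \frac{79}{5} \approx -15.8$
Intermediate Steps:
$k{\left(h,v \right)} = -1 + h$
$11 \left(k{\left(-1,-4 \right)} - 0\right) \frac{4 + 0}{6 + 4} - 7 = 11 \left(\left(-1 - 1\right) - 0\right) \frac{4 + 0}{6 + 4} - 7 = 11 \left(-2 + 0\right) \frac{4}{10} - 7 = 11 \left(- 2 \cdot 4 \cdot \frac{1}{10}\right) - 7 = 11 \left(\left(-2\right) \frac{2}{5}\right) - 7 = 11 \left(- \frac{4}{5}\right) - 7 = - \frac{44}{5} - 7 = - \frac{79}{5}$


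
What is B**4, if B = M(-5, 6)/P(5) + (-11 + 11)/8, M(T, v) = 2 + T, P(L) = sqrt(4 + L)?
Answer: 1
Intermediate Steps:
B = -1 (B = (2 - 5)/(sqrt(4 + 5)) + (-11 + 11)/8 = -3/(sqrt(9)) + 0*(1/8) = -3/3 + 0 = -3*1/3 + 0 = -1 + 0 = -1)
B**4 = (-1)**4 = 1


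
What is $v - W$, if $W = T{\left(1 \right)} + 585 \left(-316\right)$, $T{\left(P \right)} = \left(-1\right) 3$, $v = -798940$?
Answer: $-614077$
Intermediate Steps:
$T{\left(P \right)} = -3$
$W = -184863$ ($W = -3 + 585 \left(-316\right) = -3 - 184860 = -184863$)
$v - W = -798940 - -184863 = -798940 + 184863 = -614077$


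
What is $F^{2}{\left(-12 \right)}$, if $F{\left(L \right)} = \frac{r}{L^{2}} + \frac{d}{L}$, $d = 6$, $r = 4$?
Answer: $\frac{289}{1296} \approx 0.22299$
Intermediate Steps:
$F{\left(L \right)} = \frac{4}{L^{2}} + \frac{6}{L}$
$F^{2}{\left(-12 \right)} = \left(\frac{2 \left(2 + 3 \left(-12\right)\right)}{144}\right)^{2} = \left(2 \cdot \frac{1}{144} \left(2 - 36\right)\right)^{2} = \left(2 \cdot \frac{1}{144} \left(-34\right)\right)^{2} = \left(- \frac{17}{36}\right)^{2} = \frac{289}{1296}$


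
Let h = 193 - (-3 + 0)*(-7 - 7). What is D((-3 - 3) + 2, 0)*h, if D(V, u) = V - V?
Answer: 0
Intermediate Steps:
h = 151 (h = 193 - (-3)*(-14) = 193 - 1*42 = 193 - 42 = 151)
D(V, u) = 0
D((-3 - 3) + 2, 0)*h = 0*151 = 0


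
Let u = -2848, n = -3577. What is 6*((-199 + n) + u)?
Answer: -39744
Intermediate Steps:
6*((-199 + n) + u) = 6*((-199 - 3577) - 2848) = 6*(-3776 - 2848) = 6*(-6624) = -39744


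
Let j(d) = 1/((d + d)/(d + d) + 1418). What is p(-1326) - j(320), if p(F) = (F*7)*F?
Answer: 17464955507/1419 ≈ 1.2308e+7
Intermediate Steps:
p(F) = 7*F² (p(F) = (7*F)*F = 7*F²)
j(d) = 1/1419 (j(d) = 1/((2*d)/((2*d)) + 1418) = 1/((2*d)*(1/(2*d)) + 1418) = 1/(1 + 1418) = 1/1419)
p(-1326) - j(320) = 7*(-1326)² - 1*1/1419 = 7*1758276 - 1/1419 = 12307932 - 1/1419 = 17464955507/1419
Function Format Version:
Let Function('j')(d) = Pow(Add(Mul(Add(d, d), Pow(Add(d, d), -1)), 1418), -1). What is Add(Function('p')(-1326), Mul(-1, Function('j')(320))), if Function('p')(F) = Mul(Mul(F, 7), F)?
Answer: Rational(17464955507, 1419) ≈ 1.2308e+7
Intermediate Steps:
Function('p')(F) = Mul(7, Pow(F, 2)) (Function('p')(F) = Mul(Mul(7, F), F) = Mul(7, Pow(F, 2)))
Function('j')(d) = Rational(1, 1419) (Function('j')(d) = Pow(Add(Mul(Mul(2, d), Pow(Mul(2, d), -1)), 1418), -1) = Pow(Add(Mul(Mul(2, d), Mul(Rational(1, 2), Pow(d, -1))), 1418), -1) = Pow(Add(1, 1418), -1) = Pow(1419, -1) = Rational(1, 1419))
Add(Function('p')(-1326), Mul(-1, Function('j')(320))) = Add(Mul(7, Pow(-1326, 2)), Mul(-1, Rational(1, 1419))) = Add(Mul(7, 1758276), Rational(-1, 1419)) = Add(12307932, Rational(-1, 1419)) = Rational(17464955507, 1419)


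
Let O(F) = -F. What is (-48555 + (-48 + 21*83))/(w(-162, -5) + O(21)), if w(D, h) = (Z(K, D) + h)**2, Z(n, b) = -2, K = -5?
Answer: -11715/7 ≈ -1673.6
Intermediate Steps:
w(D, h) = (-2 + h)**2
(-48555 + (-48 + 21*83))/(w(-162, -5) + O(21)) = (-48555 + (-48 + 21*83))/((-2 - 5)**2 - 1*21) = (-48555 + (-48 + 1743))/((-7)**2 - 21) = (-48555 + 1695)/(49 - 21) = -46860/28 = -46860*1/28 = -11715/7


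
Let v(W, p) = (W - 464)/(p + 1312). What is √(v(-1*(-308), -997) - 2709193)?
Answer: I*√29868858285/105 ≈ 1646.0*I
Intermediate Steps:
v(W, p) = (-464 + W)/(1312 + p)
√(v(-1*(-308), -997) - 2709193) = √((-464 - 1*(-308))/(1312 - 997) - 2709193) = √((-464 + 308)/315 - 2709193) = √((1/315)*(-156) - 2709193) = √(-52/105 - 2709193) = √(-284465317/105) = I*√29868858285/105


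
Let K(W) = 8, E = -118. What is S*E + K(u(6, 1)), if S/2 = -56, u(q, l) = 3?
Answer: 13224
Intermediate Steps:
S = -112 (S = 2*(-56) = -112)
S*E + K(u(6, 1)) = -112*(-118) + 8 = 13216 + 8 = 13224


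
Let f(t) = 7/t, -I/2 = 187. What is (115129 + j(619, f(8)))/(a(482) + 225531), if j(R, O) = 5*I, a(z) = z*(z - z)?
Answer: 37753/75177 ≈ 0.50219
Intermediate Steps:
I = -374 (I = -2*187 = -374)
a(z) = 0 (a(z) = z*0 = 0)
j(R, O) = -1870 (j(R, O) = 5*(-374) = -1870)
(115129 + j(619, f(8)))/(a(482) + 225531) = (115129 - 1870)/(0 + 225531) = 113259/225531 = 113259*(1/225531) = 37753/75177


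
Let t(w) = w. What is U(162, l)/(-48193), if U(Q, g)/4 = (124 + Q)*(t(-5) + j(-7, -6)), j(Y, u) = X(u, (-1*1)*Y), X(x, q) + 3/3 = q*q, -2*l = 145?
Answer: -49192/48193 ≈ -1.0207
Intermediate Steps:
l = -145/2 (l = -1/2*145 = -145/2 ≈ -72.500)
X(x, q) = -1 + q**2 (X(x, q) = -1 + q*q = -1 + q**2)
j(Y, u) = -1 + Y**2 (j(Y, u) = -1 + ((-1*1)*Y)**2 = -1 + (-Y)**2 = -1 + Y**2)
U(Q, g) = 21328 + 172*Q (U(Q, g) = 4*((124 + Q)*(-5 + (-1 + (-7)**2))) = 4*((124 + Q)*(-5 + (-1 + 49))) = 4*((124 + Q)*(-5 + 48)) = 4*((124 + Q)*43) = 4*(5332 + 43*Q) = 21328 + 172*Q)
U(162, l)/(-48193) = (21328 + 172*162)/(-48193) = (21328 + 27864)*(-1/48193) = 49192*(-1/48193) = -49192/48193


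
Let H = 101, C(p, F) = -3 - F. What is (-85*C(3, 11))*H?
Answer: 120190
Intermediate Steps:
(-85*C(3, 11))*H = -85*(-3 - 1*11)*101 = -85*(-3 - 11)*101 = -85*(-14)*101 = 1190*101 = 120190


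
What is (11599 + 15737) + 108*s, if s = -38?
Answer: 23232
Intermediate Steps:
(11599 + 15737) + 108*s = (11599 + 15737) + 108*(-38) = 27336 - 4104 = 23232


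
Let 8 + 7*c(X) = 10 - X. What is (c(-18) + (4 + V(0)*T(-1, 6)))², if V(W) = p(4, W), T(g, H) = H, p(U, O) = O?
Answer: 2304/49 ≈ 47.020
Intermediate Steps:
V(W) = W
c(X) = 2/7 - X/7 (c(X) = -8/7 + (10 - X)/7 = -8/7 + (10/7 - X/7) = 2/7 - X/7)
(c(-18) + (4 + V(0)*T(-1, 6)))² = ((2/7 - ⅐*(-18)) + (4 + 0*6))² = ((2/7 + 18/7) + (4 + 0))² = (20/7 + 4)² = (48/7)² = 2304/49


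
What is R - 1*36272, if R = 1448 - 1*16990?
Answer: -51814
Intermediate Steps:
R = -15542 (R = 1448 - 16990 = -15542)
R - 1*36272 = -15542 - 1*36272 = -15542 - 36272 = -51814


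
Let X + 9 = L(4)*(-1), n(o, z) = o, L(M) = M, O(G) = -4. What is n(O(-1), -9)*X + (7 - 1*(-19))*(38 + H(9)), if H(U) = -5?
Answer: 910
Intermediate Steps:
X = -13 (X = -9 + 4*(-1) = -9 - 4 = -13)
n(O(-1), -9)*X + (7 - 1*(-19))*(38 + H(9)) = -4*(-13) + (7 - 1*(-19))*(38 - 5) = 52 + (7 + 19)*33 = 52 + 26*33 = 52 + 858 = 910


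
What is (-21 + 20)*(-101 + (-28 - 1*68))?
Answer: 197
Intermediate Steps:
(-21 + 20)*(-101 + (-28 - 1*68)) = -(-101 + (-28 - 68)) = -(-101 - 96) = -1*(-197) = 197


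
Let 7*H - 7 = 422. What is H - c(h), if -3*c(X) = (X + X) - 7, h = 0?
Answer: 1238/21 ≈ 58.952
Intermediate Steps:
H = 429/7 (H = 1 + (1/7)*422 = 1 + 422/7 = 429/7 ≈ 61.286)
c(X) = 7/3 - 2*X/3 (c(X) = -((X + X) - 7)/3 = -(2*X - 7)/3 = -(-7 + 2*X)/3 = 7/3 - 2*X/3)
H - c(h) = 429/7 - (7/3 - 2/3*0) = 429/7 - (7/3 + 0) = 429/7 - 1*7/3 = 429/7 - 7/3 = 1238/21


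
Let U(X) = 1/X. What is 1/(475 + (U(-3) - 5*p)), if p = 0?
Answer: 3/1424 ≈ 0.0021067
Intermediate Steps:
U(X) = 1/X
1/(475 + (U(-3) - 5*p)) = 1/(475 + (1/(-3) - 5*0)) = 1/(475 + (-⅓ + 0)) = 1/(475 - ⅓) = 1/(1424/3) = 3/1424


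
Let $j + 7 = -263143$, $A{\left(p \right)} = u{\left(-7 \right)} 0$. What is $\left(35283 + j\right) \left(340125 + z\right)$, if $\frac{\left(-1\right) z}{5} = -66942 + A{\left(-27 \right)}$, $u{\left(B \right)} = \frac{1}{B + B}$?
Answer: $-153772626945$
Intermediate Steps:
$u{\left(B \right)} = \frac{1}{2 B}$
$A{\left(p \right)} = 0$ ($A{\left(p \right)} = \frac{1}{2 \left(-7\right)} 0 = \frac{1}{2} \left(- \frac{1}{7}\right) 0 = \left(- \frac{1}{14}\right) 0 = 0$)
$z = 334710$ ($z = - 5 \left(-66942 + 0\right) = \left(-5\right) \left(-66942\right) = 334710$)
$j = -263150$ ($j = -7 - 263143 = -263150$)
$\left(35283 + j\right) \left(340125 + z\right) = \left(35283 - 263150\right) \left(340125 + 334710\right) = \left(-227867\right) 674835 = -153772626945$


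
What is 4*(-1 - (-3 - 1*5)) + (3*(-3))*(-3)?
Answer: 55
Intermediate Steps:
4*(-1 - (-3 - 1*5)) + (3*(-3))*(-3) = 4*(-1 - (-3 - 5)) - 9*(-3) = 4*(-1 - 1*(-8)) + 27 = 4*(-1 + 8) + 27 = 4*7 + 27 = 28 + 27 = 55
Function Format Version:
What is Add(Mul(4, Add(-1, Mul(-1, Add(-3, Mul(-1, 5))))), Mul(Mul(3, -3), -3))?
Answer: 55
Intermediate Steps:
Add(Mul(4, Add(-1, Mul(-1, Add(-3, Mul(-1, 5))))), Mul(Mul(3, -3), -3)) = Add(Mul(4, Add(-1, Mul(-1, Add(-3, -5)))), Mul(-9, -3)) = Add(Mul(4, Add(-1, Mul(-1, -8))), 27) = Add(Mul(4, Add(-1, 8)), 27) = Add(Mul(4, 7), 27) = Add(28, 27) = 55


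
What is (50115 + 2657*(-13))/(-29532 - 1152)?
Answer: -7787/15342 ≈ -0.50756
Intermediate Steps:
(50115 + 2657*(-13))/(-29532 - 1152) = (50115 - 34541)/(-30684) = 15574*(-1/30684) = -7787/15342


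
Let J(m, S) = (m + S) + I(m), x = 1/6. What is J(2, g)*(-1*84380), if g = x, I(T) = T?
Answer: -1054750/3 ≈ -3.5158e+5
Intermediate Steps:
x = ⅙ ≈ 0.16667
g = ⅙ ≈ 0.16667
J(m, S) = S + 2*m (J(m, S) = (m + S) + m = (S + m) + m = S + 2*m)
J(2, g)*(-1*84380) = (⅙ + 2*2)*(-1*84380) = (⅙ + 4)*(-84380) = (25/6)*(-84380) = -1054750/3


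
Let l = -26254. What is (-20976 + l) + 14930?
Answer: -32300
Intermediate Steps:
(-20976 + l) + 14930 = (-20976 - 26254) + 14930 = -47230 + 14930 = -32300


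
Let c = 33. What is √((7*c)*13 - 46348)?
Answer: I*√43345 ≈ 208.19*I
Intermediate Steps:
√((7*c)*13 - 46348) = √((7*33)*13 - 46348) = √(231*13 - 46348) = √(3003 - 46348) = √(-43345) = I*√43345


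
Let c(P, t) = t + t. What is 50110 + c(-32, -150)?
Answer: 49810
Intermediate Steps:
c(P, t) = 2*t
50110 + c(-32, -150) = 50110 + 2*(-150) = 50110 - 300 = 49810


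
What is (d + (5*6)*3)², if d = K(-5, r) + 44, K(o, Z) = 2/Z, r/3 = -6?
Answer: 1452025/81 ≈ 17926.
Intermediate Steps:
r = -18 (r = 3*(-6) = -18)
d = 395/9 (d = 2/(-18) + 44 = 2*(-1/18) + 44 = -⅑ + 44 = 395/9 ≈ 43.889)
(d + (5*6)*3)² = (395/9 + (5*6)*3)² = (395/9 + 30*3)² = (395/9 + 90)² = (1205/9)² = 1452025/81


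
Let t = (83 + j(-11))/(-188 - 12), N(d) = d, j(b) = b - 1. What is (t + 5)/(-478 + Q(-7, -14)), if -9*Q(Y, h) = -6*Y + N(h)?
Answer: -8361/866000 ≈ -0.0096547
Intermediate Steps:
j(b) = -1 + b
Q(Y, h) = -h/9 + 2*Y/3 (Q(Y, h) = -(-6*Y + h)/9 = -(h - 6*Y)/9 = -h/9 + 2*Y/3)
t = -71/200 (t = (83 + (-1 - 11))/(-188 - 12) = (83 - 12)/(-200) = 71*(-1/200) = -71/200 ≈ -0.35500)
(t + 5)/(-478 + Q(-7, -14)) = (-71/200 + 5)/(-478 + (-⅑*(-14) + (⅔)*(-7))) = 929/(200*(-478 + (14/9 - 14/3))) = 929/(200*(-478 - 28/9)) = 929/(200*(-4330/9)) = (929/200)*(-9/4330) = -8361/866000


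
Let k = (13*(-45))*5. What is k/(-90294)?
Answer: 975/30098 ≈ 0.032394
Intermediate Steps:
k = -2925 (k = -585*5 = -2925)
k/(-90294) = -2925/(-90294) = -2925*(-1/90294) = 975/30098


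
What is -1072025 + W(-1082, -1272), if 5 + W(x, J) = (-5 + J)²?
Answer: 558699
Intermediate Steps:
W(x, J) = -5 + (-5 + J)²
-1072025 + W(-1082, -1272) = -1072025 + (-5 + (-5 - 1272)²) = -1072025 + (-5 + (-1277)²) = -1072025 + (-5 + 1630729) = -1072025 + 1630724 = 558699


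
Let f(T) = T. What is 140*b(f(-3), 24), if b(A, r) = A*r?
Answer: -10080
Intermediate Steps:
140*b(f(-3), 24) = 140*(-3*24) = 140*(-72) = -10080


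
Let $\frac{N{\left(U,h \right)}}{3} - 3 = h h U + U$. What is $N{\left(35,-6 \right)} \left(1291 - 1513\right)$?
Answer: $-864468$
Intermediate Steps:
$N{\left(U,h \right)} = 9 + 3 U + 3 U h^{2}$ ($N{\left(U,h \right)} = 9 + 3 \left(h h U + U\right) = 9 + 3 \left(h^{2} U + U\right) = 9 + 3 \left(U h^{2} + U\right) = 9 + 3 \left(U + U h^{2}\right) = 9 + \left(3 U + 3 U h^{2}\right) = 9 + 3 U + 3 U h^{2}$)
$N{\left(35,-6 \right)} \left(1291 - 1513\right) = \left(9 + 3 \cdot 35 + 3 \cdot 35 \left(-6\right)^{2}\right) \left(1291 - 1513\right) = \left(9 + 105 + 3 \cdot 35 \cdot 36\right) \left(-222\right) = \left(9 + 105 + 3780\right) \left(-222\right) = 3894 \left(-222\right) = -864468$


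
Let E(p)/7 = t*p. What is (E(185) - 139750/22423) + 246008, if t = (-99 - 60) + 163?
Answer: 5632248774/22423 ≈ 2.5118e+5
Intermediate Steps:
t = 4 (t = -159 + 163 = 4)
E(p) = 28*p (E(p) = 7*(4*p) = 28*p)
(E(185) - 139750/22423) + 246008 = (28*185 - 139750/22423) + 246008 = (5180 - 139750*1/22423) + 246008 = (5180 - 139750/22423) + 246008 = 116011390/22423 + 246008 = 5632248774/22423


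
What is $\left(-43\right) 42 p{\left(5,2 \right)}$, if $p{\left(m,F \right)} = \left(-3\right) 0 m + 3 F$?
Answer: $-10836$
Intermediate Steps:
$p{\left(m,F \right)} = 3 F$ ($p{\left(m,F \right)} = 0 m + 3 F = 0 + 3 F = 3 F$)
$\left(-43\right) 42 p{\left(5,2 \right)} = \left(-43\right) 42 \cdot 3 \cdot 2 = \left(-1806\right) 6 = -10836$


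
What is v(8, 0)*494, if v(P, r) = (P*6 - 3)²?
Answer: 1000350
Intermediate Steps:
v(P, r) = (-3 + 6*P)² (v(P, r) = (6*P - 3)² = (-3 + 6*P)²)
v(8, 0)*494 = (9*(-1 + 2*8)²)*494 = (9*(-1 + 16)²)*494 = (9*15²)*494 = (9*225)*494 = 2025*494 = 1000350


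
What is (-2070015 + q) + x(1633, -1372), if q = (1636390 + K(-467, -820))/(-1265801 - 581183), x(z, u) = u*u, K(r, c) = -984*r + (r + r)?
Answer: -43319193736/230873 ≈ -1.8763e+5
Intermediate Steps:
K(r, c) = -982*r (K(r, c) = -984*r + 2*r = -982*r)
x(z, u) = u**2
q = -261873/230873 (q = (1636390 - 982*(-467))/(-1265801 - 581183) = (1636390 + 458594)/(-1846984) = 2094984*(-1/1846984) = -261873/230873 ≈ -1.1343)
(-2070015 + q) + x(1633, -1372) = (-2070015 - 261873/230873) + (-1372)**2 = -477910834968/230873 + 1882384 = -43319193736/230873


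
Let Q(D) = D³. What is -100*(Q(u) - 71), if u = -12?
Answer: 179900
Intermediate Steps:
-100*(Q(u) - 71) = -100*((-12)³ - 71) = -100*(-1728 - 71) = -100*(-1799) = 179900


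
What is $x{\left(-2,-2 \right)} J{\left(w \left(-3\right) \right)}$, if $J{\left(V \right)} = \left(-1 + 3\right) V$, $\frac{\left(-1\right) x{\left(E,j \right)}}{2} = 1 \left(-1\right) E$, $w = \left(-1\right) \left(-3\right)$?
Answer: $72$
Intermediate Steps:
$w = 3$
$x{\left(E,j \right)} = 2 E$ ($x{\left(E,j \right)} = - 2 \cdot 1 \left(-1\right) E = - 2 \left(- E\right) = 2 E$)
$J{\left(V \right)} = 2 V$
$x{\left(-2,-2 \right)} J{\left(w \left(-3\right) \right)} = 2 \left(-2\right) 2 \cdot 3 \left(-3\right) = - 4 \cdot 2 \left(-9\right) = \left(-4\right) \left(-18\right) = 72$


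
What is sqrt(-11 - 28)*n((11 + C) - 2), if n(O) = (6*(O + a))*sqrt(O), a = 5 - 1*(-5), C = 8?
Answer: 162*I*sqrt(663) ≈ 4171.3*I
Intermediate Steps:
a = 10 (a = 5 + 5 = 10)
n(O) = sqrt(O)*(60 + 6*O) (n(O) = (6*(O + 10))*sqrt(O) = (6*(10 + O))*sqrt(O) = (60 + 6*O)*sqrt(O) = sqrt(O)*(60 + 6*O))
sqrt(-11 - 28)*n((11 + C) - 2) = sqrt(-11 - 28)*(6*sqrt((11 + 8) - 2)*(10 + ((11 + 8) - 2))) = sqrt(-39)*(6*sqrt(19 - 2)*(10 + (19 - 2))) = (I*sqrt(39))*(6*sqrt(17)*(10 + 17)) = (I*sqrt(39))*(6*sqrt(17)*27) = (I*sqrt(39))*(162*sqrt(17)) = 162*I*sqrt(663)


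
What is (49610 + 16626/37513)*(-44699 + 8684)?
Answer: -9575033080620/5359 ≈ -1.7867e+9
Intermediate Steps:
(49610 + 16626/37513)*(-44699 + 8684) = (49610 + 16626*(1/37513))*(-36015) = (49610 + 16626/37513)*(-36015) = (1861036556/37513)*(-36015) = -9575033080620/5359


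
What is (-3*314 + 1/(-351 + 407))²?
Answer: 2782668001/3136 ≈ 8.8733e+5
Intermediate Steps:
(-3*314 + 1/(-351 + 407))² = (-942 + 1/56)² = (-52751/56)² = 2782668001/3136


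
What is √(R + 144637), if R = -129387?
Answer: 5*√610 ≈ 123.49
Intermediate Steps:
√(R + 144637) = √(-129387 + 144637) = √15250 = 5*√610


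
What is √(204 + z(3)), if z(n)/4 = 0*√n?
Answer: 2*√51 ≈ 14.283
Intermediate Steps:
z(n) = 0 (z(n) = 4*(0*√n) = 4*0 = 0)
√(204 + z(3)) = √(204 + 0) = √204 = 2*√51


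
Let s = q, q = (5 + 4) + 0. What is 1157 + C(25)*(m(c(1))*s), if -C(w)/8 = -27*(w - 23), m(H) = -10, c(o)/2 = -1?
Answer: -37723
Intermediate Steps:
q = 9 (q = 9 + 0 = 9)
s = 9
c(o) = -2 (c(o) = 2*(-1) = -2)
C(w) = -4968 + 216*w (C(w) = -(-216)*(w - 23) = -(-216)*(-23 + w) = -8*(621 - 27*w) = -4968 + 216*w)
1157 + C(25)*(m(c(1))*s) = 1157 + (-4968 + 216*25)*(-10*9) = 1157 + (-4968 + 5400)*(-90) = 1157 + 432*(-90) = 1157 - 38880 = -37723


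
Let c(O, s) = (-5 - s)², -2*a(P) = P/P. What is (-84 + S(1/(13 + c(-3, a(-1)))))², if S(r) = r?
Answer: 124724224/17689 ≈ 7050.9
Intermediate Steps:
a(P) = -½ (a(P) = -P/(2*P) = -½*1 = -½)
(-84 + S(1/(13 + c(-3, a(-1)))))² = (-84 + 1/(13 + (5 - ½)²))² = (-84 + 1/(13 + (9/2)²))² = (-84 + 1/(13 + 81/4))² = (-84 + 1/(133/4))² = (-84 + 4/133)² = (-11168/133)² = 124724224/17689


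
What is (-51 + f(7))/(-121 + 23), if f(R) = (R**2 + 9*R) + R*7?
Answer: -55/49 ≈ -1.1224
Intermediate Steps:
f(R) = R**2 + 16*R (f(R) = (R**2 + 9*R) + 7*R = R**2 + 16*R)
(-51 + f(7))/(-121 + 23) = (-51 + 7*(16 + 7))/(-121 + 23) = (-51 + 7*23)/(-98) = -(-51 + 161)/98 = -1/98*110 = -55/49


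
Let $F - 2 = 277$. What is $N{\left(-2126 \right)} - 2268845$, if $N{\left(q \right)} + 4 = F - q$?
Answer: $-2266444$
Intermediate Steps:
$F = 279$ ($F = 2 + 277 = 279$)
$N{\left(q \right)} = 275 - q$ ($N{\left(q \right)} = -4 - \left(-279 + q\right) = 275 - q$)
$N{\left(-2126 \right)} - 2268845 = \left(275 - -2126\right) - 2268845 = \left(275 + 2126\right) - 2268845 = 2401 - 2268845 = -2266444$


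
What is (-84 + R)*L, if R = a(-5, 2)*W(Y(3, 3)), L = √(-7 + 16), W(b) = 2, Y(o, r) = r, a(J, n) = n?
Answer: -240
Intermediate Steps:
L = 3 (L = √9 = 3)
R = 4 (R = 2*2 = 4)
(-84 + R)*L = (-84 + 4)*3 = -80*3 = -240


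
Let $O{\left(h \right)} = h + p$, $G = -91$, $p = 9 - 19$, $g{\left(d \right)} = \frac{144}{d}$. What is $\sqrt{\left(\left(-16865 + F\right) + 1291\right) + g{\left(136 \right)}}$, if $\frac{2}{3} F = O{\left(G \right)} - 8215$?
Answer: $\frac{i \sqrt{8105566}}{17} \approx 167.47 i$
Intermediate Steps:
$p = -10$
$O{\left(h \right)} = -10 + h$ ($O{\left(h \right)} = h - 10 = -10 + h$)
$F = -12474$ ($F = \frac{3 \left(\left(-10 - 91\right) - 8215\right)}{2} = \frac{3 \left(-101 - 8215\right)}{2} = \frac{3}{2} \left(-8316\right) = -12474$)
$\sqrt{\left(\left(-16865 + F\right) + 1291\right) + g{\left(136 \right)}} = \sqrt{\left(\left(-16865 - 12474\right) + 1291\right) + \frac{144}{136}} = \sqrt{\left(-29339 + 1291\right) + 144 \cdot \frac{1}{136}} = \sqrt{-28048 + \frac{18}{17}} = \sqrt{- \frac{476798}{17}} = \frac{i \sqrt{8105566}}{17}$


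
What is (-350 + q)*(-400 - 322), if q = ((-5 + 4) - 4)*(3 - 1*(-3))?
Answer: 274360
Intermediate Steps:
q = -30 (q = (-1 - 4)*(3 + 3) = -5*6 = -30)
(-350 + q)*(-400 - 322) = (-350 - 30)*(-400 - 322) = -380*(-722) = 274360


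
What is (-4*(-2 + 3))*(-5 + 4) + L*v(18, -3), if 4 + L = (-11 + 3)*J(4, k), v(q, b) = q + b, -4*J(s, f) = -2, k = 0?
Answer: -116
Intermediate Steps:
J(s, f) = 1/2 (J(s, f) = -1/4*(-2) = 1/2)
v(q, b) = b + q
L = -8 (L = -4 + (-11 + 3)*(1/2) = -4 - 8*1/2 = -4 - 4 = -8)
(-4*(-2 + 3))*(-5 + 4) + L*v(18, -3) = (-4*(-2 + 3))*(-5 + 4) - 8*(-3 + 18) = -4*1*(-1) - 8*15 = -4*(-1) - 120 = 4 - 120 = -116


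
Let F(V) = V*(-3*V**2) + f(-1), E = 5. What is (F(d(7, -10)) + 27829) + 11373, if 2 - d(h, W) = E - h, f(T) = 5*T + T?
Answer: 39004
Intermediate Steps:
f(T) = 6*T
d(h, W) = -3 + h (d(h, W) = 2 - (5 - h) = 2 + (-5 + h) = -3 + h)
F(V) = -6 - 3*V**3 (F(V) = V*(-3*V**2) + 6*(-1) = -3*V**3 - 6 = -6 - 3*V**3)
(F(d(7, -10)) + 27829) + 11373 = ((-6 - 3*(-3 + 7)**3) + 27829) + 11373 = ((-6 - 3*4**3) + 27829) + 11373 = ((-6 - 3*64) + 27829) + 11373 = ((-6 - 192) + 27829) + 11373 = (-198 + 27829) + 11373 = 27631 + 11373 = 39004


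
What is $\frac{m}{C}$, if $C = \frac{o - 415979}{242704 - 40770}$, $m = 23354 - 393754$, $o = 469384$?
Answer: $- \frac{14959270720}{10681} \approx -1.4006 \cdot 10^{6}$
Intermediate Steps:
$m = -370400$ ($m = 23354 - 393754 = -370400$)
$C = \frac{53405}{201934}$ ($C = \frac{469384 - 415979}{242704 - 40770} = \frac{53405}{201934} \approx 0.26447$)
$\frac{m}{C} = - \frac{370400}{\frac{53405}{201934}} = \left(-370400\right) \frac{201934}{53405} = - \frac{14959270720}{10681}$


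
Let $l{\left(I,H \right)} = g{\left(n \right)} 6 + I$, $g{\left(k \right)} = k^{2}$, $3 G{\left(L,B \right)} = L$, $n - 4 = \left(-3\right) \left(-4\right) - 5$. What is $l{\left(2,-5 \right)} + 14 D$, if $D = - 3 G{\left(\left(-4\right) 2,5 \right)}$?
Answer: $840$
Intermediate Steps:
$n = 11$ ($n = 4 - -7 = 4 + \left(12 - 5\right) = 4 + 7 = 11$)
$G{\left(L,B \right)} = \frac{L}{3}$
$D = 8$ ($D = - 3 \frac{\left(-4\right) 2}{3} = - 3 \cdot \frac{1}{3} \left(-8\right) = \left(-3\right) \left(- \frac{8}{3}\right) = 8$)
$l{\left(I,H \right)} = 726 + I$ ($l{\left(I,H \right)} = 11^{2} \cdot 6 + I = 121 \cdot 6 + I = 726 + I$)
$l{\left(2,-5 \right)} + 14 D = \left(726 + 2\right) + 14 \cdot 8 = 728 + 112 = 840$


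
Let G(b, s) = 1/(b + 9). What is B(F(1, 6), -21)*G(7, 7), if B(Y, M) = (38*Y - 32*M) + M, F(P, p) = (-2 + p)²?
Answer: 1259/16 ≈ 78.688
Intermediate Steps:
G(b, s) = 1/(9 + b)
B(Y, M) = -31*M + 38*Y (B(Y, M) = (-32*M + 38*Y) + M = -31*M + 38*Y)
B(F(1, 6), -21)*G(7, 7) = (-31*(-21) + 38*(-2 + 6)²)/(9 + 7) = (651 + 38*4²)/16 = (651 + 38*16)*(1/16) = (651 + 608)*(1/16) = 1259*(1/16) = 1259/16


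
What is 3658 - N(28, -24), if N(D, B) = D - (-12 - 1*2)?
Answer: 3616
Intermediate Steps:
N(D, B) = 14 + D (N(D, B) = D - (-12 - 2) = D - 1*(-14) = D + 14 = 14 + D)
3658 - N(28, -24) = 3658 - (14 + 28) = 3658 - 1*42 = 3658 - 42 = 3616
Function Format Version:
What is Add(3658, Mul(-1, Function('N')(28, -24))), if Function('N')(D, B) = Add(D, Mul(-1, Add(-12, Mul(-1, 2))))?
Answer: 3616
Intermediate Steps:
Function('N')(D, B) = Add(14, D) (Function('N')(D, B) = Add(D, Mul(-1, Add(-12, -2))) = Add(D, Mul(-1, -14)) = Add(D, 14) = Add(14, D))
Add(3658, Mul(-1, Function('N')(28, -24))) = Add(3658, Mul(-1, Add(14, 28))) = Add(3658, Mul(-1, 42)) = Add(3658, -42) = 3616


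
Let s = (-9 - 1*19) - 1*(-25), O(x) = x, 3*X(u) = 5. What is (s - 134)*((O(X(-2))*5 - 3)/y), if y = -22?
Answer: 1096/33 ≈ 33.212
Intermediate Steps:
X(u) = 5/3 (X(u) = (⅓)*5 = 5/3)
s = -3 (s = (-9 - 19) + 25 = -28 + 25 = -3)
(s - 134)*((O(X(-2))*5 - 3)/y) = (-3 - 134)*(((5/3)*5 - 3)/(-22)) = -137*(25/3 - 3)*(-1)/22 = -2192*(-1)/(3*22) = -137*(-8/33) = 1096/33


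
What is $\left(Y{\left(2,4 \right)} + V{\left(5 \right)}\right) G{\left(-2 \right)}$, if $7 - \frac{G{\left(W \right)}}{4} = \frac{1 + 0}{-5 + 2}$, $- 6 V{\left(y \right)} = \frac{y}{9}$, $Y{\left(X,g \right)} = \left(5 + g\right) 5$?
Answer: $\frac{106700}{81} \approx 1317.3$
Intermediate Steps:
$Y{\left(X,g \right)} = 25 + 5 g$
$V{\left(y \right)} = - \frac{y}{54}$ ($V{\left(y \right)} = - \frac{y \frac{1}{9}}{6} = - \frac{\frac{1}{9} y}{6} = - \frac{y}{54}$)
$G{\left(W \right)} = \frac{88}{3}$ ($G{\left(W \right)} = 28 - 4 \frac{1 + 0}{-5 + 2} = 28 - 4 \cdot 1 \frac{1}{-3} = 28 - 4 \cdot 1 \left(- \frac{1}{3}\right) = 28 - - \frac{4}{3} = 28 + \frac{4}{3} = \frac{88}{3}$)
$\left(Y{\left(2,4 \right)} + V{\left(5 \right)}\right) G{\left(-2 \right)} = \left(\left(25 + 5 \cdot 4\right) - \frac{5}{54}\right) \frac{88}{3} = \left(\left(25 + 20\right) - \frac{5}{54}\right) \frac{88}{3} = \left(45 - \frac{5}{54}\right) \frac{88}{3} = \frac{2425}{54} \cdot \frac{88}{3} = \frac{106700}{81}$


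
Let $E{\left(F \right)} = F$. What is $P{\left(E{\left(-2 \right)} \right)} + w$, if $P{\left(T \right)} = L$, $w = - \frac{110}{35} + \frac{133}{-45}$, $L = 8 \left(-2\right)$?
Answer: $- \frac{6961}{315} \approx -22.098$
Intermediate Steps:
$L = -16$
$w = - \frac{1921}{315}$ ($w = \left(-110\right) \frac{1}{35} + 133 \left(- \frac{1}{45}\right) = - \frac{22}{7} - \frac{133}{45} = - \frac{1921}{315} \approx -6.0984$)
$P{\left(T \right)} = -16$
$P{\left(E{\left(-2 \right)} \right)} + w = -16 - \frac{1921}{315} = - \frac{6961}{315}$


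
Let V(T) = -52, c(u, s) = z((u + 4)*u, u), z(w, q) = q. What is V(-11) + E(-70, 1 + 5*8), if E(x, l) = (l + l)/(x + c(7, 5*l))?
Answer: -3358/63 ≈ -53.302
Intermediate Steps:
c(u, s) = u
E(x, l) = 2*l/(7 + x) (E(x, l) = (l + l)/(x + 7) = (2*l)/(7 + x) = 2*l/(7 + x))
V(-11) + E(-70, 1 + 5*8) = -52 + 2*(1 + 5*8)/(7 - 70) = -52 + 2*(1 + 40)/(-63) = -52 + 2*41*(-1/63) = -52 - 82/63 = -3358/63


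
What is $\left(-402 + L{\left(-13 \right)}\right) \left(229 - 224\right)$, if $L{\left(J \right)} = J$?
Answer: $-2075$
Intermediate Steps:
$\left(-402 + L{\left(-13 \right)}\right) \left(229 - 224\right) = \left(-402 - 13\right) \left(229 - 224\right) = \left(-415\right) 5 = -2075$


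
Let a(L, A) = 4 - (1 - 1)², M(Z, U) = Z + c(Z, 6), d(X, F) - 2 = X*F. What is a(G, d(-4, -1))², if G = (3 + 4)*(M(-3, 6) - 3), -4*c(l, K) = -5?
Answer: 16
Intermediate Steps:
c(l, K) = 5/4 (c(l, K) = -¼*(-5) = 5/4)
d(X, F) = 2 + F*X (d(X, F) = 2 + X*F = 2 + F*X)
M(Z, U) = 5/4 + Z (M(Z, U) = Z + 5/4 = 5/4 + Z)
G = -133/4 (G = (3 + 4)*((5/4 - 3) - 3) = 7*(-7/4 - 3) = 7*(-19/4) = -133/4 ≈ -33.250)
a(L, A) = 4 (a(L, A) = 4 - 1*0² = 4 - 1*0 = 4 + 0 = 4)
a(G, d(-4, -1))² = 4² = 16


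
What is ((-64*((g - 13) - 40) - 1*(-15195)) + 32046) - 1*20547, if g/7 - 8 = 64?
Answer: -2170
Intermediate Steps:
g = 504 (g = 56 + 7*64 = 56 + 448 = 504)
((-64*((g - 13) - 40) - 1*(-15195)) + 32046) - 1*20547 = ((-64*((504 - 13) - 40) - 1*(-15195)) + 32046) - 1*20547 = ((-64*(491 - 40) + 15195) + 32046) - 20547 = ((-64*451 + 15195) + 32046) - 20547 = ((-28864 + 15195) + 32046) - 20547 = (-13669 + 32046) - 20547 = 18377 - 20547 = -2170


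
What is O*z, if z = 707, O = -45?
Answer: -31815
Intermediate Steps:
O*z = -45*707 = -31815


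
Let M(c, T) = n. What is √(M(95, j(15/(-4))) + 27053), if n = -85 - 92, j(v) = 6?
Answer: 2*√6719 ≈ 163.94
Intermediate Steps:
n = -177
M(c, T) = -177
√(M(95, j(15/(-4))) + 27053) = √(-177 + 27053) = √26876 = 2*√6719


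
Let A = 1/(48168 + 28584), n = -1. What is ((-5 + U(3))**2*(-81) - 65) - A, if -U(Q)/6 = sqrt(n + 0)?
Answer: 63397151/76752 - 4860*I ≈ 826.0 - 4860.0*I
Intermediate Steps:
U(Q) = -6*I (U(Q) = -6*sqrt(-1 + 0) = -6*I)
A = 1/76752 ≈ 1.3029e-5
((-5 + U(3))**2*(-81) - 65) - A = ((-5 - 6*I)**2*(-81) - 65) - 1*1/76752 = (-81*(-5 - 6*I)**2 - 65) - 1/76752 = (-65 - 81*(-5 - 6*I)**2) - 1/76752 = -4988881/76752 - 81*(-5 - 6*I)**2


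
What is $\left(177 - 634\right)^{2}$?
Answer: $208849$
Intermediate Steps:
$\left(177 - 634\right)^{2} = \left(-457\right)^{2} = 208849$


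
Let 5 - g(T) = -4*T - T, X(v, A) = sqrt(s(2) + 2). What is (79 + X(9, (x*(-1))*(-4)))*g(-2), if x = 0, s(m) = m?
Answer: -405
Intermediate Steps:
X(v, A) = 2 (X(v, A) = sqrt(2 + 2) = sqrt(4) = 2)
g(T) = 5 + 5*T (g(T) = 5 - (-4*T - T) = 5 - (-5)*T = 5 + 5*T)
(79 + X(9, (x*(-1))*(-4)))*g(-2) = (79 + 2)*(5 + 5*(-2)) = 81*(5 - 10) = 81*(-5) = -405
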